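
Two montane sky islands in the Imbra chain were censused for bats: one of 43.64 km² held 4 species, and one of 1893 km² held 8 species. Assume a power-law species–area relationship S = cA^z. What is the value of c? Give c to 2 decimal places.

z = ln(S₂/S₁) / ln(A₂/A₁) = ln(8/4) / ln(1893/43.64) = 0.6931 / 3.7699 = 0.1839
c = S₁ / A₁^z = 4 / 43.64^0.1839 = 4 / 2.002 = 1.998

2.00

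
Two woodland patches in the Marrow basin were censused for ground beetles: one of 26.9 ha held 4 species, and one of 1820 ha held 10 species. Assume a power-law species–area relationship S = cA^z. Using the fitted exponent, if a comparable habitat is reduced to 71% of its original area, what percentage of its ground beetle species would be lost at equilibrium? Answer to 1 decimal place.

7.2%

z = ln(10/4) / ln(1820/26.9) = 0.9163 / 4.2145 = 0.2174
S_new/S_old = (A_new/A_old)^z = 0.71^0.2174 = exp(0.2174 × -0.3425) = 0.9282
Fraction lost = 1 − 0.9282 = 0.07176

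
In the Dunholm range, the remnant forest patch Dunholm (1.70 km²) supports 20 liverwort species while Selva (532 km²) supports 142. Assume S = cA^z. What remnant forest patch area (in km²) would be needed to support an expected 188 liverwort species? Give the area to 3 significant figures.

z = ln(142/20) / ln(532/1.7) = 1.9601 / 5.7460 = 0.3411
c = 20 / 1.7^0.3411 = 20 / 1.198 = 16.69
A = (188/16.69)^(1/0.3411) ⇒ ln A = ln(11.27)/0.3411 = 7.0993
A = e^7.0993 ≈ 1211 km²

1210 km²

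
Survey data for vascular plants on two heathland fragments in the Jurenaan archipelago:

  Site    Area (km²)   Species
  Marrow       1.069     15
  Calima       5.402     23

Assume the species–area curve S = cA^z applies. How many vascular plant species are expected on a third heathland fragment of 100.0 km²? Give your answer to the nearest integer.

z = ln(23/15) / ln(5.402/1.069) = 0.4274 / 1.6200 = 0.2638
c = 15 / 1.069^0.2638 = 15 / 1.018 = 14.74
S₃ = 14.74 × 100^0.2638 = 14.74 × 3.37 ≈ 49.68

50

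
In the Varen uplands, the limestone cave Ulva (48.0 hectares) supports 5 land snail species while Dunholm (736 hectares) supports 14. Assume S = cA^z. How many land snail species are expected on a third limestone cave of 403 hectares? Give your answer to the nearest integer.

11

z = ln(14/5) / ln(736/48) = 1.0296 / 2.7300 = 0.3771
c = 5 / 48^0.3771 = 5 / 4.306 = 1.161
S₃ = 1.161 × 403^0.3771 = 1.161 × 9.607 ≈ 11.16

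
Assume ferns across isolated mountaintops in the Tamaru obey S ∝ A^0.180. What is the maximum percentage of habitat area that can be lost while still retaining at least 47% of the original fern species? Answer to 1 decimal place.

Need (A_new/A_old)^0.18 = 0.47, so A_new/A_old = 0.47^(1/0.18) = 0.47^5.556
ln(A_new/A_old) = ln 0.47 / 0.18 = -0.7550 / 0.18 = -4.1946
A_new/A_old = e^-4.1946 ≈ 0.01508
Fraction that can be lost = 1 − 0.01508 = 0.9849

98.5%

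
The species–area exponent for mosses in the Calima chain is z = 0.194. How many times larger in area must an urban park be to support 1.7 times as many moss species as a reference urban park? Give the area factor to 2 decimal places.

15.41

(A₂/A₁)^0.194 = 1.7, so A₂/A₁ = 1.7^(1/0.194) = 1.7^5.155
ln(A₂/A₁) = ln 1.7 / 0.194 = 0.5306 / 0.194 = 2.7352
A₂/A₁ = e^2.7352 ≈ 15.41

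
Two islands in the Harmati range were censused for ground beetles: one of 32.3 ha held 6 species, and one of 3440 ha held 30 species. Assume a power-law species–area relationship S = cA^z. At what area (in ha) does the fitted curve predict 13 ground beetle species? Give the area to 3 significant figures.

z = ln(30/6) / ln(3440/32.3) = 1.6094 / 4.6682 = 0.3448
c = 6 / 32.3^0.3448 = 6 / 3.314 = 1.811
A = (13/1.811)^(1/0.3448) ⇒ ln A = ln(7.18)/0.3448 = 5.7177
A = e^5.7177 ≈ 304.2 ha

304 ha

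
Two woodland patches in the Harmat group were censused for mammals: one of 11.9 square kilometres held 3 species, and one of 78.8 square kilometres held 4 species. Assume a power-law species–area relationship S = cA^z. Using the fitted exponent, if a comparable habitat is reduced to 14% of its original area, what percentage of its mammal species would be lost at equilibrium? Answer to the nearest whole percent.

z = ln(4/3) / ln(78.8/11.9) = 0.2877 / 1.8904 = 0.1522
S_new/S_old = (A_new/A_old)^z = 0.14^0.1522 = exp(0.1522 × -1.9661) = 0.7414
Fraction lost = 1 − 0.7414 = 0.2586

26%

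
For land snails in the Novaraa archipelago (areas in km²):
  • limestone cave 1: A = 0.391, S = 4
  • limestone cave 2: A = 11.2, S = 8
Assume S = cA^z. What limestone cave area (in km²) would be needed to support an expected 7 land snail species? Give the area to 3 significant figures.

5.87 km²

z = ln(8/4) / ln(11.2/0.391) = 0.6931 / 3.3550 = 0.2066
c = 4 / 0.391^0.2066 = 4 / 0.8236 = 4.856
A = (7/4.856)^(1/0.2066) ⇒ ln A = ln(1.441)/0.2066 = 1.7696
A = e^1.7696 ≈ 5.868 km²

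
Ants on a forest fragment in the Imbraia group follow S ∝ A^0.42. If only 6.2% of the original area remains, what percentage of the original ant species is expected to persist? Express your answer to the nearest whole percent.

31%

S_new/S_old = (A_new/A_old)^z = 0.062^0.42
= exp(0.42 × ln 0.062) = exp(0.42 × -2.7806) = exp(-1.1679) ≈ 0.311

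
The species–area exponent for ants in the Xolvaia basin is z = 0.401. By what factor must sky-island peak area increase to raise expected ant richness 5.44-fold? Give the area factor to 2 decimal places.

68.30

(A₂/A₁)^0.401 = 5.44, so A₂/A₁ = 5.44^(1/0.401) = 5.44^2.494
ln(A₂/A₁) = ln 5.44 / 0.401 = 1.6938 / 0.401 = 4.2239
A₂/A₁ = e^4.2239 ≈ 68.3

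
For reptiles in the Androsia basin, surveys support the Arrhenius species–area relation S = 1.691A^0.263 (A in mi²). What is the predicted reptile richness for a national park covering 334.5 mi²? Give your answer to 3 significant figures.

7.80

S = 1.691 × 334.5^0.263
ln S = ln 1.691 + 0.263 × ln 334.5 = 0.5253 + 0.263 × 5.8126 = 2.0540
S = e^2.0540 ≈ 7.799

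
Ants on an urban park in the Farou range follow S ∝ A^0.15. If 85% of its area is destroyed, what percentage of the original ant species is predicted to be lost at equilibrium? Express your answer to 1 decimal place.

S_new/S_old = (A_new/A_old)^z = 0.15^0.15
= exp(0.15 × ln 0.15) = exp(0.15 × -1.8971) = exp(-0.2846) ≈ 0.7523
Fraction lost = 1 − 0.7523 = 0.2477

24.8%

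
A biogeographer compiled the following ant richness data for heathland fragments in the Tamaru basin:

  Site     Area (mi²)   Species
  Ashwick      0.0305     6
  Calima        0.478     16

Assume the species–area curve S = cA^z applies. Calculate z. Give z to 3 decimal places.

Taking logs: ln S = ln c + z ln A, so z = (ln S₂ − ln S₁)/(ln A₂ − ln A₁).
z = ln(16/6) / ln(0.478/0.0305) = ln(2.667) / ln(15.67) = 0.9808 / 2.7519 = 0.3564

0.356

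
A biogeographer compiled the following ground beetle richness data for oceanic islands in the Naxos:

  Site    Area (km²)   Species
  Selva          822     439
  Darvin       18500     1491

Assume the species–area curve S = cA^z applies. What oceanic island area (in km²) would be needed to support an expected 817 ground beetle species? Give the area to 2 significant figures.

4000 km²

z = ln(1491/439) / ln(18500/822) = 1.2227 / 3.1138 = 0.3927
c = 439 / 822^0.3927 = 439 / 13.95 = 31.47
A = (817/31.47)^(1/0.3927) ⇒ ln A = ln(25.96)/0.3927 = 8.2936
A = e^8.2936 ≈ 3998 km²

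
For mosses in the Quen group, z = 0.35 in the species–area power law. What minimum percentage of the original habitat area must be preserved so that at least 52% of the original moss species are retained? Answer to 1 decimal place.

15.4%

Need (A_new/A_old)^0.35 = 0.52, so A_new/A_old = 0.52^(1/0.35) = 0.52^2.857
ln(A_new/A_old) = ln 0.52 / 0.35 = -0.6539 / 0.35 = -1.8684
A_new/A_old = e^-1.8684 ≈ 0.1544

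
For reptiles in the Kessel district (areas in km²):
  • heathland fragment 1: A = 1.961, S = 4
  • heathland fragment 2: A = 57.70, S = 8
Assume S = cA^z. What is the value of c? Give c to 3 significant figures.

z = ln(S₂/S₁) / ln(A₂/A₁) = ln(8/4) / ln(57.7/1.961) = 0.6931 / 3.3818 = 0.2050
c = S₁ / A₁^z = 4 / 1.961^0.2050 = 4 / 1.148 = 3.484

3.48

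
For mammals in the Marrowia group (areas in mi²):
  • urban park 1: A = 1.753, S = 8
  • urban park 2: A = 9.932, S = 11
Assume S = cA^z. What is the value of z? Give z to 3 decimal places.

Taking logs: ln S = ln c + z ln A, so z = (ln S₂ − ln S₁)/(ln A₂ − ln A₁).
z = ln(11/8) / ln(9.932/1.753) = ln(1.375) / ln(5.666) = 0.3185 / 1.7344 = 0.1836

0.184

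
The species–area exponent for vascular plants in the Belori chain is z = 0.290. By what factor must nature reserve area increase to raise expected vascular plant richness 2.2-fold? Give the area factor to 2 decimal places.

15.16

(A₂/A₁)^0.29 = 2.2, so A₂/A₁ = 2.2^(1/0.29) = 2.2^3.448
ln(A₂/A₁) = ln 2.2 / 0.29 = 0.7885 / 0.29 = 2.7188
A₂/A₁ = e^2.7188 ≈ 15.16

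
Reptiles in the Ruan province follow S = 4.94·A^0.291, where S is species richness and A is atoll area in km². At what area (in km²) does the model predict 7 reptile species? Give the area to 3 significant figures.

7 = 4.94 × A^0.291  ⇒  A^0.291 = 7/4.94 = 1.417
ln A = ln(1.417) / 0.291 = 0.3485 / 0.291 = 1.1977
A = e^1.1977 ≈ 3.313 km²

3.31 km²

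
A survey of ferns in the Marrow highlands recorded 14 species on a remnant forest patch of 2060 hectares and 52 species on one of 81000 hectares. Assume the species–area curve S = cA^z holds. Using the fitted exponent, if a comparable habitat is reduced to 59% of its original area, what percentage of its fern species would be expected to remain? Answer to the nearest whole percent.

z = ln(52/14) / ln(81000/2060) = 1.3122 / 3.6717 = 0.3574
S_new/S_old = (A_new/A_old)^z = 0.59^0.3574 = exp(0.3574 × -0.5276) = 0.8281

83%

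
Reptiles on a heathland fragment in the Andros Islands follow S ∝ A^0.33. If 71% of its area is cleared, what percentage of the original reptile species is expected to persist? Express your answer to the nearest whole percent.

S_new/S_old = (A_new/A_old)^z = 0.29^0.33
= exp(0.33 × ln 0.29) = exp(0.33 × -1.2379) = exp(-0.4085) ≈ 0.6646

66%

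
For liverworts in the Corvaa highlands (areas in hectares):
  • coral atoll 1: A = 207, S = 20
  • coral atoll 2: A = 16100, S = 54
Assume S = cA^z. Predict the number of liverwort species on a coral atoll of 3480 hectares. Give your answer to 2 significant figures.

38

z = ln(54/20) / ln(16100/207) = 0.9933 / 4.3539 = 0.2281
c = 20 / 207^0.2281 = 20 / 3.376 = 5.925
S₃ = 5.925 × 3480^0.2281 = 5.925 × 6.426 ≈ 38.07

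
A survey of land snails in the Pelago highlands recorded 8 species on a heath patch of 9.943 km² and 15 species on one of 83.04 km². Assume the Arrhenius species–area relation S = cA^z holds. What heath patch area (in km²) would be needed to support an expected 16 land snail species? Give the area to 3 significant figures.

z = ln(15/8) / ln(83.04/9.943) = 0.6286 / 2.1225 = 0.2962
c = 8 / 9.943^0.2962 = 8 / 1.974 = 4.052
A = (16/4.052)^(1/0.2962) ⇒ ln A = ln(3.949)/0.2962 = 4.6372
A = e^4.6372 ≈ 103.3 km²

103 km²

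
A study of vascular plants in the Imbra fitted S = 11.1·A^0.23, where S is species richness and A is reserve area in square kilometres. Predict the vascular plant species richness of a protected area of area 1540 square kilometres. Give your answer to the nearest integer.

60

S = 11.1 × 1540^0.23 = 11.1 × 5.409 ≈ 60.04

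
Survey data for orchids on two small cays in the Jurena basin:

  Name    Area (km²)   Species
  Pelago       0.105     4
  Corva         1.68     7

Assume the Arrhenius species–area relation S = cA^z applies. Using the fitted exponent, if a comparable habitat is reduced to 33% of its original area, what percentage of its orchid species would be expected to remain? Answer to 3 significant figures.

z = ln(7/4) / ln(1.68/0.105) = 0.5596 / 2.7726 = 0.2018
S_new/S_old = (A_new/A_old)^z = 0.33^0.2018 = exp(0.2018 × -1.1087) = 0.7995

79.9%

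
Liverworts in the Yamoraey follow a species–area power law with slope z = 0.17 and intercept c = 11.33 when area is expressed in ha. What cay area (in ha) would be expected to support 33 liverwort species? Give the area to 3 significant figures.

538 ha

33 = 11.33 × A^0.17  ⇒  A^0.17 = 33/11.33 = 2.913
ln A = ln(2.913) / 0.17 = 1.0691 / 0.17 = 6.2885
A = e^6.2885 ≈ 538.4 ha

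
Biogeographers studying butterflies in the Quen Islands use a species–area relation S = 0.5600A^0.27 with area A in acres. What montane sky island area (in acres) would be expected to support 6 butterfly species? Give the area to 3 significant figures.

6530 acres

6 = 0.56 × A^0.27  ⇒  A^0.27 = 6/0.56 = 10.71
ln A = ln(10.71) / 0.27 = 2.3716 / 0.27 = 8.7836
A = e^8.7836 ≈ 6526 acres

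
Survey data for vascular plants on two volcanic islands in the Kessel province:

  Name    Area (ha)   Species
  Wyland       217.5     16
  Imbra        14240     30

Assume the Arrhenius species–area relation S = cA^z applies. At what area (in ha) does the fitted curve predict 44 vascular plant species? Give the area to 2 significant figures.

z = ln(30/16) / ln(14240/217.5) = 0.6286 / 4.1816 = 0.1503
c = 16 / 217.5^0.1503 = 16 / 2.246 = 7.124
A = (44/7.124)^(1/0.1503) ⇒ ln A = ln(6.176)/0.1503 = 12.1115
A = e^12.1115 ≈ 181960 ha

180000 ha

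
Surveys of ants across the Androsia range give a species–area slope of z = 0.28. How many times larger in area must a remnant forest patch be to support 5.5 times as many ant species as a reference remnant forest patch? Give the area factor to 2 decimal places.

440.71

(A₂/A₁)^0.28 = 5.5, so A₂/A₁ = 5.5^(1/0.28) = 5.5^3.571
ln(A₂/A₁) = ln 5.5 / 0.28 = 1.7047 / 0.28 = 6.0884
A₂/A₁ = e^6.0884 ≈ 440.7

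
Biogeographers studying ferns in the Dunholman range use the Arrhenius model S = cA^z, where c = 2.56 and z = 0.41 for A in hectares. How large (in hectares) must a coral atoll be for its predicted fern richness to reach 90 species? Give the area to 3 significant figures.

5900 hectares

90 = 2.56 × A^0.41  ⇒  A^0.41 = 90/2.56 = 35.16
ln A = ln(35.16) / 0.41 = 3.5598 / 0.41 = 8.6824
A = e^8.6824 ≈ 5898 hectares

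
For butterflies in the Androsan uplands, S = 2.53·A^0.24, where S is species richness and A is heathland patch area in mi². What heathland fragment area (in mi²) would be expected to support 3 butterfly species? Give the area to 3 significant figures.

3 = 2.53 × A^0.24  ⇒  A^0.24 = 3/2.53 = 1.186
ln A = ln(1.186) / 0.24 = 0.1704 / 0.24 = 0.7100
A = e^0.7100 ≈ 2.034 mi²

2.03 mi²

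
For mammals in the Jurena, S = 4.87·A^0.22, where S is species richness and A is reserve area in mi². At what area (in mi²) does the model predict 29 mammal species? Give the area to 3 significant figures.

3330 mi²

29 = 4.87 × A^0.22  ⇒  A^0.22 = 29/4.87 = 5.955
ln A = ln(5.955) / 0.22 = 1.7842 / 0.22 = 8.1100
A = e^8.1100 ≈ 3328 mi²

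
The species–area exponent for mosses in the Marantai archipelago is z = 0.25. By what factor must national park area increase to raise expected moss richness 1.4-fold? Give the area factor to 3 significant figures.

3.84

(A₂/A₁)^0.25 = 1.4, so A₂/A₁ = 1.4^(1/0.25) = 1.4^4
ln(A₂/A₁) = ln 1.4 / 0.25 = 0.3365 / 0.25 = 1.3459
A₂/A₁ = e^1.3459 ≈ 3.842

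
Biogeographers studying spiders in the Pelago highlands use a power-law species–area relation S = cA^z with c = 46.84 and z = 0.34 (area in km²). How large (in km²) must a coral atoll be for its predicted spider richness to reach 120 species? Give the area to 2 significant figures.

16 km²

120 = 46.84 × A^0.34  ⇒  A^0.34 = 120/46.84 = 2.562
ln A = ln(2.562) / 0.34 = 0.9408 / 0.34 = 2.7669
A = e^2.7669 ≈ 15.91 km²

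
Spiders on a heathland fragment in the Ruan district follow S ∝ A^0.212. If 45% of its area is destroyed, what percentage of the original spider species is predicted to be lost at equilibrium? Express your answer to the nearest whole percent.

S_new/S_old = (A_new/A_old)^z = 0.55^0.212
= exp(0.212 × ln 0.55) = exp(0.212 × -0.5978) = exp(-0.1267) ≈ 0.881
Fraction lost = 1 − 0.881 = 0.119

12%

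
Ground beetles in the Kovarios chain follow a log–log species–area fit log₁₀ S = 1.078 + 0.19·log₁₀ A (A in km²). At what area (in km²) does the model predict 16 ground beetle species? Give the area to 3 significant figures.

16 = 11.97 × A^0.19  ⇒  A^0.19 = 16/11.97 = 1.337
ln A = ln(1.337) / 0.19 = 0.2904 / 0.19 = 1.5284
A = e^1.5284 ≈ 4.611 km²

4.61 km²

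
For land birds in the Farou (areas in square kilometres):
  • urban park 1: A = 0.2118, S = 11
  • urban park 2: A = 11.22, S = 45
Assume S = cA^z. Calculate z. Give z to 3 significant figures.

0.355

Taking logs: ln S = ln c + z ln A, so z = (ln S₂ − ln S₁)/(ln A₂ − ln A₁).
z = ln(45/11) / ln(11.22/0.2118) = ln(4.091) / ln(52.97) = 1.4088 / 3.9698 = 0.3549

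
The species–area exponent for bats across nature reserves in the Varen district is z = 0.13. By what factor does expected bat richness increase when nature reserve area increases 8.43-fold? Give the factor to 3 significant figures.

S₂/S₁ = (A₂/A₁)^z = 8.43^0.13
ln(S₂/S₁) = 0.13 × ln 8.43 = 0.13 × 2.1318 = 0.2771
S₂/S₁ = e^0.2771 ≈ 1.319

1.32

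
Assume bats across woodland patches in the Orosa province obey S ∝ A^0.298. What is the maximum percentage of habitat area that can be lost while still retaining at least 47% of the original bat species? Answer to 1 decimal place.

Need (A_new/A_old)^0.298 = 0.47, so A_new/A_old = 0.47^(1/0.298) = 0.47^3.356
ln(A_new/A_old) = ln 0.47 / 0.298 = -0.7550 / 0.298 = -2.5336
A_new/A_old = e^-2.5336 ≈ 0.07937
Fraction that can be lost = 1 − 0.07937 = 0.9206

92.1%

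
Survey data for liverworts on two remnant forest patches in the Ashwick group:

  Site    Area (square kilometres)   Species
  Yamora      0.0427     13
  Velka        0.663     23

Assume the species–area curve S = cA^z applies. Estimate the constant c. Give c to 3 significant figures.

z = ln(S₂/S₁) / ln(A₂/A₁) = ln(23/13) / ln(0.663/0.0427) = 0.5705 / 2.7426 = 0.2080
c = S₁ / A₁^z = 13 / 0.0427^0.2080 = 13 / 0.5189 = 25.05

25.1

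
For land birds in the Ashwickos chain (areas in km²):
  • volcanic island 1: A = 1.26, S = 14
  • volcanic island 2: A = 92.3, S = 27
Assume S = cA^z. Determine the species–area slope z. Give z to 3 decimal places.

Taking logs: ln S = ln c + z ln A, so z = (ln S₂ − ln S₁)/(ln A₂ − ln A₁).
z = ln(27/14) / ln(92.3/1.26) = ln(1.929) / ln(73.25) = 0.6568 / 4.2939 = 0.1530

0.153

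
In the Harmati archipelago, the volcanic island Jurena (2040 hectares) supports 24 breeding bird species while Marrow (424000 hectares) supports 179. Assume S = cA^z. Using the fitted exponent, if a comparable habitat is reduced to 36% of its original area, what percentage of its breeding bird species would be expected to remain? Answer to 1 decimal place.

z = ln(179/24) / ln(424000/2040) = 2.0093 / 5.3368 = 0.3765
S_new/S_old = (A_new/A_old)^z = 0.36^0.3765 = exp(0.3765 × -1.0217) = 0.6807

68.1%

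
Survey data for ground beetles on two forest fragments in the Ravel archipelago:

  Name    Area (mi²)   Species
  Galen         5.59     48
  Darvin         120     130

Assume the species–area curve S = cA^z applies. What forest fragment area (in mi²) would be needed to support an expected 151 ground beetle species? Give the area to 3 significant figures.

z = ln(130/48) / ln(120/5.59) = 0.9963 / 3.0665 = 0.3249
c = 48 / 5.59^0.3249 = 48 / 1.749 = 27.44
A = (151/27.44)^(1/0.3249) ⇒ ln A = ln(5.503)/0.3249 = 5.2484
A = e^5.2484 ≈ 190.3 mi²

190 mi²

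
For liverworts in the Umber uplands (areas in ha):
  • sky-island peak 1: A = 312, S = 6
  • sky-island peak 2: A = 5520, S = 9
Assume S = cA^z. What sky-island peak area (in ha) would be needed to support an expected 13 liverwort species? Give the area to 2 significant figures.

z = ln(9/6) / ln(5520/312) = 0.4055 / 2.8731 = 0.1411
c = 6 / 312^0.1411 = 6 / 2.249 = 2.668
A = (13/2.668)^(1/0.1411) ⇒ ln A = ln(4.873)/0.1411 = 11.2218
A = e^11.2218 ≈ 74745 ha

75000 ha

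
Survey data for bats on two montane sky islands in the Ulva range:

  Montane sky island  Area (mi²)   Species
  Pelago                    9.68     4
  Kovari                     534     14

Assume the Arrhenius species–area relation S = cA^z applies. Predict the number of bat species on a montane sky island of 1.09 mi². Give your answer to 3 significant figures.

z = ln(14/4) / ln(534/9.68) = 1.2528 / 4.0103 = 0.3124
c = 4 / 9.68^0.3124 = 4 / 2.032 = 1.968
S₃ = 1.968 × 1.09^0.3124 = 1.968 × 1.027 ≈ 2.022

2.02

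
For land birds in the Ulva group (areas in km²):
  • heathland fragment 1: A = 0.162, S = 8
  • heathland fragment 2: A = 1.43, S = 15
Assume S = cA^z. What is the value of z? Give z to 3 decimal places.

0.289

Taking logs: ln S = ln c + z ln A, so z = (ln S₂ − ln S₁)/(ln A₂ − ln A₁).
z = ln(15/8) / ln(1.43/0.162) = ln(1.875) / ln(8.827) = 0.6286 / 2.1778 = 0.2886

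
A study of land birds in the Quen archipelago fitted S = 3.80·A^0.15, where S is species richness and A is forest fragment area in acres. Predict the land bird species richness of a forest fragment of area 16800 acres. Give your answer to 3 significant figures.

16.4

S = 3.8 × 16800^0.15 = 3.8 × 4.303 ≈ 16.35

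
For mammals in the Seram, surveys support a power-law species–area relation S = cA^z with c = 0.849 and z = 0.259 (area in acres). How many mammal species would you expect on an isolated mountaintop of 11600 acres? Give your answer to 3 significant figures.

S = 0.849 × 11600^0.259
ln S = ln 0.849 + 0.259 × ln 11600 = -0.1637 + 0.259 × 9.3588 = 2.2602
S = e^2.2602 ≈ 9.585

9.59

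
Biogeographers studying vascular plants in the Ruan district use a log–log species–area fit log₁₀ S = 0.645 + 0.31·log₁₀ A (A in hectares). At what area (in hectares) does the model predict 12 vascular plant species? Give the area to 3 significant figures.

25.2 hectares

12 = 4.416 × A^0.31  ⇒  A^0.31 = 12/4.416 = 2.718
ln A = ln(2.718) / 0.31 = 0.9997 / 0.31 = 3.2250
A = e^3.2250 ≈ 25.15 hectares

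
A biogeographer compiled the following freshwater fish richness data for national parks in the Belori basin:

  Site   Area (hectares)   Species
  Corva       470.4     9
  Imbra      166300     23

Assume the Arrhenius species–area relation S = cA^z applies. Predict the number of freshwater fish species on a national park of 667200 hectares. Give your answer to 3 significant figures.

z = ln(23/9) / ln(166300/470.4) = 0.9383 / 5.8680 = 0.1599
c = 9 / 470.4^0.1599 = 9 / 2.675 = 3.365
S₃ = 3.365 × 667200^0.1599 = 3.365 × 8.537 ≈ 28.72

28.7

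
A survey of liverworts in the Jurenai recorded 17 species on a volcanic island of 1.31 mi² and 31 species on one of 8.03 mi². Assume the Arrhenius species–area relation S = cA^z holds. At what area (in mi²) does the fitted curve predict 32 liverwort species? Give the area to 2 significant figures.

z = ln(31/17) / ln(8.03/1.31) = 0.6008 / 1.8132 = 0.3313
c = 17 / 1.31^0.3313 = 17 / 1.094 = 15.55
A = (32/15.55)^(1/0.3313) ⇒ ln A = ln(2.059)/0.3313 = 2.1790
A = e^2.1790 ≈ 8.837 mi²

8.8 mi²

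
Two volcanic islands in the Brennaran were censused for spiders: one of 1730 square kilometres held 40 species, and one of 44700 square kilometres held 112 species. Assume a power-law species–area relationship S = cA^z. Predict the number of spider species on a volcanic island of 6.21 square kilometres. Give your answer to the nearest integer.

z = ln(112/40) / ln(44700/1730) = 1.0296 / 3.2519 = 0.3166
c = 40 / 1730^0.3166 = 40 / 10.6 = 3.774
S₃ = 3.774 × 6.21^0.3166 = 3.774 × 1.783 ≈ 6.729

7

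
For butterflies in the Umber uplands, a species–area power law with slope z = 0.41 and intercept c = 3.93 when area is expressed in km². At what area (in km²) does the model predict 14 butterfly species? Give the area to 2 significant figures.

14 = 3.93 × A^0.41  ⇒  A^0.41 = 14/3.93 = 3.562
ln A = ln(3.562) / 0.41 = 1.2704 / 0.41 = 3.0986
A = e^3.0986 ≈ 22.17 km²

22 km²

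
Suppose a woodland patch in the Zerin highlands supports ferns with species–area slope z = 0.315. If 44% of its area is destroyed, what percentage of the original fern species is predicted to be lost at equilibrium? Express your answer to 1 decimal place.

S_new/S_old = (A_new/A_old)^z = 0.56^0.315
= exp(0.315 × ln 0.56) = exp(0.315 × -0.5798) = exp(-0.1826) ≈ 0.8331
Fraction lost = 1 − 0.8331 = 0.1669

16.7%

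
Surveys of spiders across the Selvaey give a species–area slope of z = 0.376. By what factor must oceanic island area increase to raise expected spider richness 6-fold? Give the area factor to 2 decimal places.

117.37

(A₂/A₁)^0.376 = 6, so A₂/A₁ = 6^(1/0.376) = 6^2.66
ln(A₂/A₁) = ln 6 / 0.376 = 1.7918 / 0.376 = 4.7653
A₂/A₁ = e^4.7653 ≈ 117.4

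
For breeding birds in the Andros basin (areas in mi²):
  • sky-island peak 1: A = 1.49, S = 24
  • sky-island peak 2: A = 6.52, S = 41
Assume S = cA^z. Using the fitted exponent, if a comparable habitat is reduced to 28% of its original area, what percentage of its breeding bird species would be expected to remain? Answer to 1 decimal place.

z = ln(41/24) / ln(6.52/1.49) = 0.5355 / 1.4761 = 0.3628
S_new/S_old = (A_new/A_old)^z = 0.28^0.3628 = exp(0.3628 × -1.2730) = 0.6301

63.0%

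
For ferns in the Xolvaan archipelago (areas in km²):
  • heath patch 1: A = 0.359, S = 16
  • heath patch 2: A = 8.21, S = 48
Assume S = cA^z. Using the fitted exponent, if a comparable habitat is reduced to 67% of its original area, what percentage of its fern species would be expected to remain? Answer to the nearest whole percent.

87%

z = ln(48/16) / ln(8.21/0.359) = 1.0986 / 3.1298 = 0.3510
S_new/S_old = (A_new/A_old)^z = 0.67^0.3510 = exp(0.3510 × -0.4005) = 0.8689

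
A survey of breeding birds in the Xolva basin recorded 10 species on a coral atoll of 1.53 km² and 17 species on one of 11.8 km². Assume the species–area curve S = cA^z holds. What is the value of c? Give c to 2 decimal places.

8.95

z = ln(S₂/S₁) / ln(A₂/A₁) = ln(17/10) / ln(11.8/1.53) = 0.5306 / 2.0428 = 0.2598
c = S₁ / A₁^z = 10 / 1.53^0.2598 = 10 / 1.117 = 8.954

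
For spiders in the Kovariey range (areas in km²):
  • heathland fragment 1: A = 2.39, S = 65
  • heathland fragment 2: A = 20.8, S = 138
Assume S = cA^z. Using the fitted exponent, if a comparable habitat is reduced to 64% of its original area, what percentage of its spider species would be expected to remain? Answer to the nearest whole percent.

z = ln(138/65) / ln(20.8/2.39) = 0.7529 / 2.1637 = 0.3480
S_new/S_old = (A_new/A_old)^z = 0.64^0.3480 = exp(0.3480 × -0.4463) = 0.8562

86%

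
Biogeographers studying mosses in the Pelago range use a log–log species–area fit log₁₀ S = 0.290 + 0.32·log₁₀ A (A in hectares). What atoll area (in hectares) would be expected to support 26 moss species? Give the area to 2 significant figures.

3300 hectares

26 = 1.95 × A^0.32  ⇒  A^0.32 = 26/1.95 = 13.33
ln A = ln(13.33) / 0.32 = 2.5903 / 0.32 = 8.0948
A = e^8.0948 ≈ 3277 hectares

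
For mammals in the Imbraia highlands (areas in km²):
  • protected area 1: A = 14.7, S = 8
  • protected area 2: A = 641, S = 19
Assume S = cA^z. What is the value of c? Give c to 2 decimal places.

z = ln(S₂/S₁) / ln(A₂/A₁) = ln(19/8) / ln(641/14.7) = 0.8650 / 3.7752 = 0.2291
c = S₁ / A₁^z = 8 / 14.7^0.2291 = 8 / 1.851 = 4.321

4.32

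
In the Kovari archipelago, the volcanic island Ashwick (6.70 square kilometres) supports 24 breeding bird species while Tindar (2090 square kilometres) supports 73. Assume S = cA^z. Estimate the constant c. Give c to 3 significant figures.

z = ln(S₂/S₁) / ln(A₂/A₁) = ln(73/24) / ln(2090/6.7) = 1.1124 / 5.7428 = 0.1937
c = S₁ / A₁^z = 24 / 6.7^0.1937 = 24 / 1.445 = 16.6

16.6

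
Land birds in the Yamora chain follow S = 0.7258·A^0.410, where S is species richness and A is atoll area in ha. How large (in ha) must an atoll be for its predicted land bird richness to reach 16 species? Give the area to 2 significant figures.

1900 ha

16 = 0.7258 × A^0.41  ⇒  A^0.41 = 16/0.7258 = 22.04
ln A = ln(22.04) / 0.41 = 3.0931 / 0.41 = 7.5441
A = e^7.5441 ≈ 1890 ha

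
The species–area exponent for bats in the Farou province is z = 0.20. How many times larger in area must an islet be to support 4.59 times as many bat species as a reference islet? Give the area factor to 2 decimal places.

(A₂/A₁)^0.2 = 4.59, so A₂/A₁ = 4.59^(1/0.2) = 4.59^5
ln(A₂/A₁) = ln 4.59 / 0.2 = 1.5239 / 0.2 = 7.6194
A₂/A₁ = e^7.6194 ≈ 2037

2037.34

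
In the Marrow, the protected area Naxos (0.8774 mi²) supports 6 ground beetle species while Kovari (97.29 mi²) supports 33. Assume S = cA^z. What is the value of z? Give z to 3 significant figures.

0.362

Taking logs: ln S = ln c + z ln A, so z = (ln S₂ − ln S₁)/(ln A₂ − ln A₁).
z = ln(33/6) / ln(97.29/0.8774) = ln(5.5) / ln(110.9) = 1.7047 / 4.7085 = 0.3621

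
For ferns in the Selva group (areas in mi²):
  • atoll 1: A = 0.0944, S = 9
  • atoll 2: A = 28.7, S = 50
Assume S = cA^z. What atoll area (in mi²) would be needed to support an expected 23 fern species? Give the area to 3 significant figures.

z = ln(50/9) / ln(28.7/0.0944) = 1.7148 / 5.7171 = 0.2999
c = 9 / 0.0944^0.2999 = 9 / 0.4927 = 18.27
A = (23/18.27)^(1/0.2999) ⇒ ln A = ln(1.259)/0.2999 = 0.7680
A = e^0.7680 ≈ 2.155 mi²

2.16 mi²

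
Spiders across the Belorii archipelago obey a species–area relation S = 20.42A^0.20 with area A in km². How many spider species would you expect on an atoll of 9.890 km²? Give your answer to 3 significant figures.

32.3

S = 20.42 × 9.89^0.2 = 20.42 × 1.581 ≈ 32.29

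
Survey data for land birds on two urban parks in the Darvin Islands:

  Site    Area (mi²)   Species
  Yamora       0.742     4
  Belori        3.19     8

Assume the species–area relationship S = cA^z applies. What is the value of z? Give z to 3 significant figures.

Taking logs: ln S = ln c + z ln A, so z = (ln S₂ − ln S₁)/(ln A₂ − ln A₁).
z = ln(8/4) / ln(3.19/0.742) = ln(2) / ln(4.299) = 0.6931 / 1.4584 = 0.4753

0.475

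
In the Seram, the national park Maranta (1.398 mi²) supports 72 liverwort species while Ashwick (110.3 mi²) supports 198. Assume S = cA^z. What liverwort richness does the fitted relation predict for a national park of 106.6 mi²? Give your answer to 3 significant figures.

z = ln(198/72) / ln(110.3/1.398) = 1.0116 / 4.3682 = 0.2316
c = 72 / 1.398^0.2316 = 72 / 1.081 = 66.62
S₃ = 66.62 × 106.6^0.2316 = 66.62 × 2.948 ≈ 196.4

196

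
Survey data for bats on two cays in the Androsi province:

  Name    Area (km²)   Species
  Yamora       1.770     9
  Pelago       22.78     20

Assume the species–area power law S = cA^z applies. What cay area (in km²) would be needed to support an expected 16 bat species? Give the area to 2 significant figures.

11 km²

z = ln(20/9) / ln(22.78/1.77) = 0.7985 / 2.5549 = 0.3125
c = 9 / 1.77^0.3125 = 9 / 1.195 = 7.529
A = (16/7.529)^(1/0.3125) ⇒ ln A = ln(2.125)/0.3125 = 2.4119
A = e^2.4119 ≈ 11.16 km²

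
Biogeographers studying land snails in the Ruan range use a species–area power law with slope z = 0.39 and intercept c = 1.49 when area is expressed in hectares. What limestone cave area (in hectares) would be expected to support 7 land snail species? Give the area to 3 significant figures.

7 = 1.49 × A^0.39  ⇒  A^0.39 = 7/1.49 = 4.698
ln A = ln(4.698) / 0.39 = 1.5471 / 0.39 = 3.9670
A = e^3.9670 ≈ 52.83 hectares

52.8 hectares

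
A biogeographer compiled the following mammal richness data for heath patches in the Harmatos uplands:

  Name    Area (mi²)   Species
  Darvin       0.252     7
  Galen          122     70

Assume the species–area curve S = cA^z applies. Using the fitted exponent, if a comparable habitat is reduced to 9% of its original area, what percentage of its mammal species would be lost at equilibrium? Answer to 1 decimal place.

z = ln(70/7) / ln(122/0.252) = 2.3026 / 6.1823 = 0.3724
S_new/S_old = (A_new/A_old)^z = 0.09^0.3724 = exp(0.3724 × -2.4079) = 0.4079
Fraction lost = 1 − 0.4079 = 0.5921

59.2%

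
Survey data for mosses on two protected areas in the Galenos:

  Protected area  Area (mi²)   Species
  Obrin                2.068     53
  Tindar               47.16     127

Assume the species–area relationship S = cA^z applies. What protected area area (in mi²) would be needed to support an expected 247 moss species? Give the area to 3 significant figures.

510 mi²

z = ln(127/53) / ln(47.16/2.068) = 0.8739 / 3.1270 = 0.2795
c = 53 / 2.068^0.2795 = 53 / 1.225 = 43.26
A = (247/43.26)^(1/0.2795) ⇒ ln A = ln(5.71)/0.2795 = 6.2338
A = e^6.2338 ≈ 509.7 mi²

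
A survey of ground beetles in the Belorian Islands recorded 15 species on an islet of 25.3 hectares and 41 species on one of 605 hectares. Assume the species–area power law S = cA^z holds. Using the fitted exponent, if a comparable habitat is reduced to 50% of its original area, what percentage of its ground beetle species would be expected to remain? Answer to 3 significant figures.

80.3%

z = ln(41/15) / ln(605/25.3) = 1.0055 / 3.1744 = 0.3168
S_new/S_old = (A_new/A_old)^z = 0.5^0.3168 = exp(0.3168 × -0.6931) = 0.8029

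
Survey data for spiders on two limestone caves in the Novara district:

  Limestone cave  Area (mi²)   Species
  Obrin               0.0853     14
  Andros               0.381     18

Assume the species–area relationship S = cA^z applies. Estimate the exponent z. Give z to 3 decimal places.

0.168

Taking logs: ln S = ln c + z ln A, so z = (ln S₂ − ln S₁)/(ln A₂ − ln A₁).
z = ln(18/14) / ln(0.381/0.0853) = ln(1.286) / ln(4.467) = 0.2513 / 1.4966 = 0.1679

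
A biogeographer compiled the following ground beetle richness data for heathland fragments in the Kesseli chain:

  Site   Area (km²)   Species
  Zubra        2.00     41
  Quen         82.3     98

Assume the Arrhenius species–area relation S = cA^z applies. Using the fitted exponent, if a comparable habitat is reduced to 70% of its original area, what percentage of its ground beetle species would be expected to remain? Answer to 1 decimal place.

92.0%

z = ln(98/41) / ln(82.3/2) = 0.8714 / 3.7172 = 0.2344
S_new/S_old = (A_new/A_old)^z = 0.7^0.2344 = exp(0.2344 × -0.3567) = 0.9198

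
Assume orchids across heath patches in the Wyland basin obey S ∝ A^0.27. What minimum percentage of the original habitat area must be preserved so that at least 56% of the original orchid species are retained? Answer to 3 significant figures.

11.7%

Need (A_new/A_old)^0.27 = 0.56, so A_new/A_old = 0.56^(1/0.27) = 0.56^3.704
ln(A_new/A_old) = ln 0.56 / 0.27 = -0.5798 / 0.27 = -2.1475
A_new/A_old = e^-2.1475 ≈ 0.1168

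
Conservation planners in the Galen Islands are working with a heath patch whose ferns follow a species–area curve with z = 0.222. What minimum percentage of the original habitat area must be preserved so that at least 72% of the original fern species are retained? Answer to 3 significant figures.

22.8%

Need (A_new/A_old)^0.222 = 0.72, so A_new/A_old = 0.72^(1/0.222) = 0.72^4.505
ln(A_new/A_old) = ln 0.72 / 0.222 = -0.3285 / 0.222 = -1.4797
A_new/A_old = e^-1.4797 ≈ 0.2277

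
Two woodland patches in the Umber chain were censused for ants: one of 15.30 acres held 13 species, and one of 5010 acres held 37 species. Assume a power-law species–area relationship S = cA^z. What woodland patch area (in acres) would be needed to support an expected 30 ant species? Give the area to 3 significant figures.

1570 acres

z = ln(37/13) / ln(5010/15.3) = 1.0460 / 5.7913 = 0.1806
c = 13 / 15.3^0.1806 = 13 / 1.637 = 7.943
A = (30/7.943)^(1/0.1806) ⇒ ln A = ln(3.777)/0.1806 = 7.3580
A = e^7.3580 ≈ 1569 acres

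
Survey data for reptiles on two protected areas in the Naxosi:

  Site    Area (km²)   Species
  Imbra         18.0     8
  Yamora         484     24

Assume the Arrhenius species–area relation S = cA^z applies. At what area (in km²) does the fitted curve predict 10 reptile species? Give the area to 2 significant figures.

z = ln(24/8) / ln(484/18) = 1.0986 / 3.2917 = 0.3338
c = 8 / 18^0.3338 = 8 / 2.624 = 3.049
A = (10/3.049)^(1/0.3338) ⇒ ln A = ln(3.28)/0.3338 = 3.5590
A = e^3.5590 ≈ 35.13 km²

35 km²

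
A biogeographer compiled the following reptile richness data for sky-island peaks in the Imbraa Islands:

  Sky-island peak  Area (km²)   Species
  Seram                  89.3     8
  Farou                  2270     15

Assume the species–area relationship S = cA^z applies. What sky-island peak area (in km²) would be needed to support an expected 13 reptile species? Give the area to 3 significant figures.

1090 km²

z = ln(15/8) / ln(2270/89.3) = 0.6286 / 3.2355 = 0.1943
c = 8 / 89.3^0.1943 = 8 / 2.393 = 3.343
A = (13/3.343)^(1/0.1943) ⇒ ln A = ln(3.889)/0.1943 = 6.9910
A = e^6.9910 ≈ 1087 km²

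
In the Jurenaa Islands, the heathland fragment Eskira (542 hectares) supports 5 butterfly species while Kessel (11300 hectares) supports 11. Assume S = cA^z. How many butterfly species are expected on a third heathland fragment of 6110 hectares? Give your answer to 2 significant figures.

9.4

z = ln(11/5) / ln(11300/542) = 0.7885 / 3.0373 = 0.2596
c = 5 / 542^0.2596 = 5 / 5.125 = 0.9755
S₃ = 0.9755 × 6110^0.2596 = 0.9755 × 9.612 ≈ 9.377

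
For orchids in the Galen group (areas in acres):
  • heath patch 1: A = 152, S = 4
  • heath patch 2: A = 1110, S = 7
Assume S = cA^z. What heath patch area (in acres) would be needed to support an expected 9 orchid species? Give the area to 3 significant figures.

z = ln(7/4) / ln(1110/152) = 0.5596 / 1.9882 = 0.2815
c = 4 / 152^0.2815 = 4 / 4.113 = 0.9726
A = (9/0.9726)^(1/0.2815) ⇒ ln A = ln(9.253)/0.2815 = 7.9050
A = e^7.9050 ≈ 2711 acres

2710 acres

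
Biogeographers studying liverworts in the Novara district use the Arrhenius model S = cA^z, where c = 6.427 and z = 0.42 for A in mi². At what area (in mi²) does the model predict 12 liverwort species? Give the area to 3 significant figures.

12 = 6.427 × A^0.42  ⇒  A^0.42 = 12/6.427 = 1.867
ln A = ln(1.867) / 0.42 = 0.6244 / 0.42 = 1.4867
A = e^1.4867 ≈ 4.422 mi²

4.42 mi²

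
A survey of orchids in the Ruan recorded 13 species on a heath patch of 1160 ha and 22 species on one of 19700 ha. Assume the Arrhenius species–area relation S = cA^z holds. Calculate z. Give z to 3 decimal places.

Taking logs: ln S = ln c + z ln A, so z = (ln S₂ − ln S₁)/(ln A₂ − ln A₁).
z = ln(22/13) / ln(19700/1160) = ln(1.692) / ln(16.98) = 0.5261 / 2.8322 = 0.1858

0.186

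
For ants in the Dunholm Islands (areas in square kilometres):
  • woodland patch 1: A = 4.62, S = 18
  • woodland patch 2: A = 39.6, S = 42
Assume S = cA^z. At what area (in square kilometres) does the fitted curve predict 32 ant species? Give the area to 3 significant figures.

z = ln(42/18) / ln(39.6/4.62) = 0.8473 / 2.1484 = 0.3944
c = 18 / 4.62^0.3944 = 18 / 1.829 = 9.844
A = (32/9.844)^(1/0.3944) ⇒ ln A = ln(3.251)/0.3944 = 2.9893
A = e^2.9893 ≈ 19.87 square kilometres

19.9 square kilometres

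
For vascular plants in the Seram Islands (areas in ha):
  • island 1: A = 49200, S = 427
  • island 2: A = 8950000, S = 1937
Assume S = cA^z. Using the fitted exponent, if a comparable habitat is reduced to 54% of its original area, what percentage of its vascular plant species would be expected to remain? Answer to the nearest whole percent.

84%

z = ln(1937/427) / ln(8950000/49200) = 1.5121 / 5.2035 = 0.2906
S_new/S_old = (A_new/A_old)^z = 0.54^0.2906 = exp(0.2906 × -0.6162) = 0.8361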